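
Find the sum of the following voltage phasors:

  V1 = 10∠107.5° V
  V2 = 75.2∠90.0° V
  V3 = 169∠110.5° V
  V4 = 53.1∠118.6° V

Step 1 — Convert each phasor to rectangular form:
  V1 = 10·(cos(107.5°) + j·sin(107.5°)) = -3.007 + j9.537 V
  V2 = 75.2·(cos(90.0°) + j·sin(90.0°)) = 0 + j75.2 V
  V3 = 169·(cos(110.5°) + j·sin(110.5°)) = -59.19 + j158.3 V
  V4 = 53.1·(cos(118.6°) + j·sin(118.6°)) = -25.42 + j46.62 V
Step 2 — Sum components: V_total = -87.61 + j289.7 V.
Step 3 — Convert to polar: |V_total| = 302.6 V, ∠V_total = 106.8°.

V_total = 302.6∠106.8° V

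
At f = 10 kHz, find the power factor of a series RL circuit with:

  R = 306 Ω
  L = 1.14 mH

Step 1 — Angular frequency: ω = 2π·f = 2π·1e+04 = 6.283e+04 rad/s.
Step 2 — Component impedances:
  R: Z = R = 306 Ω
  L: Z = jωL = j·6.283e+04·0.00114 = 0 + j71.63 Ω
Step 3 — Series combination: Z_total = R + L = 306 + j71.63 Ω = 314.3∠13.2° Ω.
Step 4 — Power factor: PF = cos(φ) = Re(Z)/|Z| = 306/314.27 = 0.9737.
Step 5 — Type: Im(Z) = 71.63 ⇒ lagging (phase φ = 13.2°).

PF = 0.9737 (lagging, φ = 13.2°)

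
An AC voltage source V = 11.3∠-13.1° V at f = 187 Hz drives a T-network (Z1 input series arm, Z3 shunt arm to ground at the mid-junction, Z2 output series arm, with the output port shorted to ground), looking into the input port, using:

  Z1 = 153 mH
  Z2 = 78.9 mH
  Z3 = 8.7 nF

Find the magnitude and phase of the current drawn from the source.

Step 1 — Angular frequency: ω = 2π·f = 2π·187 = 1175 rad/s.
Step 2 — Component impedances:
  Z1: Z = jωL = j·1175·0.153 = 0 + j179.8 Ω
  Z2: Z = jωL = j·1175·0.0789 = 0 + j92.7 Ω
  Z3: Z = 1/(jωC) = -j/(ω·C) = 0 - j9.783e+04 Ω
Step 3 — With the output port shorted to ground, the output series arm Z2 runs from the junction to ground; the shunt arm Z3 also runs from the junction to ground. They appear in parallel: Z3 || Z2 = 0 + j92.79 Ω.
Step 4 — Series with input arm Z1: Z_in = Z1 + (Z3 || Z2) = 0 + j272.6 Ω = 272.6∠90.0° Ω.
Step 5 — Source phasor: V = 11.3∠-13.1° V = 11.01 - j2.561 V.
Step 6 — Ohm's law: I = V / Z_total = (11.01 - j2.561) / (0 + j272.6) = -0.009397 - j0.04038 A.
Step 7 — Convert to polar: |I| = 0.04146 A, ∠I = -103.1°.

I = 0.04146∠-103.1° A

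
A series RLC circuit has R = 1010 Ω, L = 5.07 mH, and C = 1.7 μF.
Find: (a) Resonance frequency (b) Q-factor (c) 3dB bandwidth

Step 1 — Resonance condition Im(Z)=0 gives ω₀ = 1/√(LC).
Step 2 — ω₀ = 1/√(0.00507·1.7e-06) = 1.077e+04 rad/s.
Step 3 — f₀ = ω₀/(2π) = 1714 Hz.
Step 4 — Series Q: Q = ω₀L/R = 1.077e+04·0.00507/1010 = 0.05407.
Step 5 — 3dB bandwidth: Δω = ω₀/Q = 1.992e+05 rad/s; BW = Δω/(2π) = 3.171e+04 Hz.

(a) f₀ = 1714 Hz  (b) Q = 0.05407  (c) BW = 3.171e+04 Hz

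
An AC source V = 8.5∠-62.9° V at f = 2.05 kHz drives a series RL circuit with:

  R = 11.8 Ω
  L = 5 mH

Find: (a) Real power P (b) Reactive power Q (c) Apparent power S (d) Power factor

Step 1 — Angular frequency: ω = 2π·f = 2π·2050 = 1.288e+04 rad/s.
Step 2 — Component impedances:
  R: Z = R = 11.8 Ω
  L: Z = jωL = j·1.288e+04·0.005 = 0 + j64.4 Ω
Step 3 — Series combination: Z_total = R + L = 11.8 + j64.4 Ω = 65.47∠79.6° Ω.
Step 4 — Source phasor: V = 8.5∠-62.9° V = 3.872 - j7.567 V.
Step 5 — Current: I = V / Z = -0.103 - j0.079 A = 0.1298∠-142.5° A.
Step 6 — Complex power: S = V·I* = 0.1989 + j1.085 VA.
Step 7 — Real power: P = Re(S) = 0.1989 W.
Step 8 — Reactive power: Q = Im(S) = 1.085 VAR.
Step 9 — Apparent power: |S| = 1.103 VA.
Step 10 — Power factor: PF = P/|S| = 0.1802 (lagging).

(a) P = 0.1989 W  (b) Q = 1.085 VAR  (c) S = 1.103 VA  (d) PF = 0.1802 (lagging)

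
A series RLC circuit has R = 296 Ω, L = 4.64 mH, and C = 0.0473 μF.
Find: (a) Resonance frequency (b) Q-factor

Step 1 — Resonance condition Im(Z)=0 gives ω₀ = 1/√(LC).
Step 2 — ω₀ = 1/√(0.00464·4.73e-08) = 6.75e+04 rad/s.
Step 3 — f₀ = ω₀/(2π) = 1.074e+04 Hz.
Step 4 — Series Q: Q = ω₀L/R = 6.75e+04·0.00464/296 = 1.058.

(a) f₀ = 1.074e+04 Hz  (b) Q = 1.058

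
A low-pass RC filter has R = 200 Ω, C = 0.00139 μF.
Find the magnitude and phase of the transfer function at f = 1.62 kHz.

Step 1 — Angular frequency: ω = 2π·1620 = 1.018e+04 rad/s.
Step 2 — Transfer function: H(jω) = 1/(1 + jωRC).
Step 3 — Denominator: 1 + jωRC = 1 + j·1.018e+04·200·1.39e-09 = 1 + j0.00283.
Step 4 — H = 1 - j0.00283.
Step 5 — Magnitude: |H| = 1 (-0.0 dB); phase: φ = -0.2°.

|H| = 1 (-0.0 dB), φ = -0.2°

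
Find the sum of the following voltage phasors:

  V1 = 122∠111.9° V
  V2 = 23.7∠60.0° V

Step 1 — Convert each phasor to rectangular form:
  V1 = 122·(cos(111.9°) + j·sin(111.9°)) = -45.5 + j113.2 V
  V2 = 23.7·(cos(60.0°) + j·sin(60.0°)) = 11.85 + j20.52 V
Step 2 — Sum components: V_total = -33.65 + j133.7 V.
Step 3 — Convert to polar: |V_total| = 137.9 V, ∠V_total = 104.1°.

V_total = 137.9∠104.1° V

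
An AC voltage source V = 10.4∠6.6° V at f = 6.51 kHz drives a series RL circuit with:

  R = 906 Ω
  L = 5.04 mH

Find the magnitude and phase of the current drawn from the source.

Step 1 — Angular frequency: ω = 2π·f = 2π·6510 = 4.09e+04 rad/s.
Step 2 — Component impedances:
  R: Z = R = 906 Ω
  L: Z = jωL = j·4.09e+04·0.00504 = 0 + j206.2 Ω
Step 3 — Series combination: Z_total = R + L = 906 + j206.2 Ω = 929.2∠12.8° Ω.
Step 4 — Source phasor: V = 10.4∠6.6° V = 10.33 + j1.195 V.
Step 5 — Ohm's law: I = V / Z_total = (10.33 + j1.195) / (906 + j206.2) = 0.01113 - j0.001213 A.
Step 6 — Convert to polar: |I| = 0.01119 A, ∠I = -6.2°.

I = 0.01119∠-6.2° A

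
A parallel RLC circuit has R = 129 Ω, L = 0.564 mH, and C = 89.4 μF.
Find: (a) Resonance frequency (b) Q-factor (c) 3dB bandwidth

Step 1 — Resonance: ω₀ = 1/√(LC) = 1/√(0.000564·8.94e-05) = 4453 rad/s.
Step 2 — f₀ = ω₀/(2π) = 708.8 Hz.
Step 3 — Parallel Q: Q = R/(ω₀L) = 129/(4453·0.000564) = 51.36.
Step 4 — Bandwidth: Δω = ω₀/Q = 86.71 rad/s; BW = Δω/(2π) = 13.8 Hz.

(a) f₀ = 708.8 Hz  (b) Q = 51.36  (c) BW = 13.8 Hz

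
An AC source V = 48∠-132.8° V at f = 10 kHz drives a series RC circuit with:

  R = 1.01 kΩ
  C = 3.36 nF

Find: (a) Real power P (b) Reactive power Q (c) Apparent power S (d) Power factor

Step 1 — Angular frequency: ω = 2π·f = 2π·1e+04 = 6.283e+04 rad/s.
Step 2 — Component impedances:
  R: Z = R = 1010 Ω
  C: Z = 1/(jωC) = -j/(ω·C) = 0 - j4737 Ω
Step 3 — Series combination: Z_total = R + C = 1010 - j4737 Ω = 4843∠-78.0° Ω.
Step 4 — Source phasor: V = 48∠-132.8° V = -32.61 - j35.22 V.
Step 5 — Current: I = V / Z = 0.005708 - j0.008102 A = 0.009911∠-54.8° A.
Step 6 — Complex power: S = V·I* = 0.0992 - j0.4653 VA.
Step 7 — Real power: P = Re(S) = 0.0992 W.
Step 8 — Reactive power: Q = Im(S) = -0.4653 VAR.
Step 9 — Apparent power: |S| = 0.4757 VA.
Step 10 — Power factor: PF = P/|S| = 0.2085 (leading).

(a) P = 0.0992 W  (b) Q = -0.4653 VAR  (c) S = 0.4757 VA  (d) PF = 0.2085 (leading)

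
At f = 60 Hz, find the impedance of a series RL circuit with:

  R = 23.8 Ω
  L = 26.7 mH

Step 1 — Angular frequency: ω = 2π·f = 2π·60 = 377 rad/s.
Step 2 — Component impedances:
  R: Z = R = 23.8 Ω
  L: Z = jωL = j·377·0.0267 = 0 + j10.07 Ω
Step 3 — Series combination: Z_total = R + L = 23.8 + j10.07 Ω = 25.84∠22.9° Ω.

Z = 23.8 + j10.07 Ω = 25.84∠22.9° Ω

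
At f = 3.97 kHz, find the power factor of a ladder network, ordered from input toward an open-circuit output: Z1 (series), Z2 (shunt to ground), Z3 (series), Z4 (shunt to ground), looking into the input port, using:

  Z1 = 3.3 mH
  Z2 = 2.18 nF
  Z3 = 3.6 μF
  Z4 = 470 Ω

Step 1 — Angular frequency: ω = 2π·f = 2π·3970 = 2.494e+04 rad/s.
Step 2 — Component impedances:
  Z1: Z = jωL = j·2.494e+04·0.0033 = 0 + j82.32 Ω
  Z2: Z = 1/(jωC) = -j/(ω·C) = 0 - j1.839e+04 Ω
  Z3: Z = 1/(jωC) = -j/(ω·C) = 0 - j11.14 Ω
  Z4: Z = R = 470 Ω
Step 3 — Ladder network (open output): work backward from the far end, alternating series and parallel combinations. Z_in = 469.1 + j59.2 Ω = 472.8∠7.2° Ω.
Step 4 — Power factor: PF = cos(φ) = Re(Z)/|Z| = 469.13/472.85 = 0.9921.
Step 5 — Type: Im(Z) = 59.2 ⇒ lagging (phase φ = 7.2°).

PF = 0.9921 (lagging, φ = 7.2°)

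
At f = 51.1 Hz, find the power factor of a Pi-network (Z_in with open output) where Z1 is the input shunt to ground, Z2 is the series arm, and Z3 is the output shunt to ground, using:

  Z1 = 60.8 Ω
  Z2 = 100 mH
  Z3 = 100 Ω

Step 1 — Angular frequency: ω = 2π·f = 2π·51.1 = 321.1 rad/s.
Step 2 — Component impedances:
  Z1: Z = R = 60.8 Ω
  Z2: Z = jωL = j·321.1·0.1 = 0 + j32.11 Ω
  Z3: Z = R = 100 Ω
Step 3 — With open output, the series arm Z2 and the output shunt Z3 appear in series to ground: Z2 + Z3 = 100 + j32.11 Ω.
Step 4 — Parallel with input shunt Z1: Z_in = Z1 || (Z2 + Z3) = 38.69 + j4.414 Ω = 38.94∠6.5° Ω.
Step 5 — Power factor: PF = cos(φ) = Re(Z)/|Z| = 38.69/38.94 = 0.9936.
Step 6 — Type: Im(Z) = 4.414 ⇒ lagging (phase φ = 6.5°).

PF = 0.9936 (lagging, φ = 6.5°)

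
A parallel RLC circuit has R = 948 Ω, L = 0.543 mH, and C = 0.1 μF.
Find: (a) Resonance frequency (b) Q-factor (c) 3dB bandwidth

Step 1 — Resonance: ω₀ = 1/√(LC) = 1/√(0.000543·1e-07) = 1.357e+05 rad/s.
Step 2 — f₀ = ω₀/(2π) = 2.16e+04 Hz.
Step 3 — Parallel Q: Q = R/(ω₀L) = 948/(1.357e+05·0.000543) = 12.86.
Step 4 — Bandwidth: Δω = ω₀/Q = 1.055e+04 rad/s; BW = Δω/(2π) = 1679 Hz.

(a) f₀ = 2.16e+04 Hz  (b) Q = 12.86  (c) BW = 1679 Hz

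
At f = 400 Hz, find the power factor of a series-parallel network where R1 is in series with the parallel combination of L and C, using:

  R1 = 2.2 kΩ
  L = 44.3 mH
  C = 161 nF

Step 1 — Angular frequency: ω = 2π·f = 2π·400 = 2513 rad/s.
Step 2 — Component impedances:
  R1: Z = R = 2200 Ω
  L: Z = jωL = j·2513·0.0443 = 0 + j111.3 Ω
  C: Z = 1/(jωC) = -j/(ω·C) = 0 - j2471 Ω
Step 3 — Parallel branch: L || C = 1/(1/L + 1/C) = 0 + j116.6 Ω.
Step 4 — Series with R1: Z_total = R1 + (L || C) = 2200 + j116.6 Ω = 2203∠3.0° Ω.
Step 5 — Power factor: PF = cos(φ) = Re(Z)/|Z| = 2200/2203 = 0.9986.
Step 6 — Type: Im(Z) = 116.6 ⇒ lagging (phase φ = 3.0°).

PF = 0.9986 (lagging, φ = 3.0°)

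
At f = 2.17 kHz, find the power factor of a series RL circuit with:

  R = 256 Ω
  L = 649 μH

Step 1 — Angular frequency: ω = 2π·f = 2π·2170 = 1.363e+04 rad/s.
Step 2 — Component impedances:
  R: Z = R = 256 Ω
  L: Z = jωL = j·1.363e+04·0.000649 = 0 + j8.849 Ω
Step 3 — Series combination: Z_total = R + L = 256 + j8.849 Ω = 256.2∠2.0° Ω.
Step 4 — Power factor: PF = cos(φ) = Re(Z)/|Z| = 256/256.15 = 0.9994.
Step 5 — Type: Im(Z) = 8.849 ⇒ lagging (phase φ = 2.0°).

PF = 0.9994 (lagging, φ = 2.0°)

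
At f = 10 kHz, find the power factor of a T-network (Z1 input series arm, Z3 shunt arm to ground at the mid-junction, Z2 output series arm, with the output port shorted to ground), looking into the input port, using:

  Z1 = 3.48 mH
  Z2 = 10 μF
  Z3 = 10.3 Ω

Step 1 — Angular frequency: ω = 2π·f = 2π·1e+04 = 6.283e+04 rad/s.
Step 2 — Component impedances:
  Z1: Z = jωL = j·6.283e+04·0.00348 = 0 + j218.7 Ω
  Z2: Z = 1/(jωC) = -j/(ω·C) = 0 - j1.592 Ω
  Z3: Z = R = 10.3 Ω
Step 3 — With the output port shorted to ground, the output series arm Z2 runs from the junction to ground; the shunt arm Z3 also runs from the junction to ground. They appear in parallel: Z3 || Z2 = 0.2402 - j1.554 Ω.
Step 4 — Series with input arm Z1: Z_in = Z1 + (Z3 || Z2) = 0.2402 + j217.1 Ω = 217.1∠89.9° Ω.
Step 5 — Power factor: PF = cos(φ) = Re(Z)/|Z| = 0.2402/217.1 = 0.001106.
Step 6 — Type: Im(Z) = 217.1 ⇒ lagging (phase φ = 89.9°).

PF = 0.001106 (lagging, φ = 89.9°)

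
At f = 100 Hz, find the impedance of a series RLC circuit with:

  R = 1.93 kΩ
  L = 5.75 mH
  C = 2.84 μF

Step 1 — Angular frequency: ω = 2π·f = 2π·100 = 628.3 rad/s.
Step 2 — Component impedances:
  R: Z = R = 1930 Ω
  L: Z = jωL = j·628.3·0.00575 = 0 + j3.613 Ω
  C: Z = 1/(jωC) = -j/(ω·C) = 0 - j560.4 Ω
Step 3 — Series combination: Z_total = R + L + C = 1930 - j556.8 Ω = 2009∠-16.1° Ω.

Z = 1930 - j556.8 Ω = 2009∠-16.1° Ω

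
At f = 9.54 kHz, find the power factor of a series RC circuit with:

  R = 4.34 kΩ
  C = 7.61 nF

Step 1 — Angular frequency: ω = 2π·f = 2π·9540 = 5.994e+04 rad/s.
Step 2 — Component impedances:
  R: Z = R = 4340 Ω
  C: Z = 1/(jωC) = -j/(ω·C) = 0 - j2192 Ω
Step 3 — Series combination: Z_total = R + C = 4340 - j2192 Ω = 4862∠-26.8° Ω.
Step 4 — Power factor: PF = cos(φ) = Re(Z)/|Z| = 4340/4862 = 0.8926.
Step 5 — Type: Im(Z) = -2192 ⇒ leading (phase φ = -26.8°).

PF = 0.8926 (leading, φ = -26.8°)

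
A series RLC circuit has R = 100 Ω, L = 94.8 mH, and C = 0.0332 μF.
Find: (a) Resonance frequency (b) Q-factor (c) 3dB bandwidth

Step 1 — Resonance condition Im(Z)=0 gives ω₀ = 1/√(LC).
Step 2 — ω₀ = 1/√(0.0948·3.32e-08) = 1.782e+04 rad/s.
Step 3 — f₀ = ω₀/(2π) = 2837 Hz.
Step 4 — Series Q: Q = ω₀L/R = 1.782e+04·0.0948/100 = 16.9.
Step 5 — 3dB bandwidth: Δω = ω₀/Q = 1055 rad/s; BW = Δω/(2π) = 167.9 Hz.

(a) f₀ = 2837 Hz  (b) Q = 16.9  (c) BW = 167.9 Hz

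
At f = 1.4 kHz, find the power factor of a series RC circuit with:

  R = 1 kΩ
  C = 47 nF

Step 1 — Angular frequency: ω = 2π·f = 2π·1400 = 8796 rad/s.
Step 2 — Component impedances:
  R: Z = R = 1000 Ω
  C: Z = 1/(jωC) = -j/(ω·C) = 0 - j2419 Ω
Step 3 — Series combination: Z_total = R + C = 1000 - j2419 Ω = 2617∠-67.5° Ω.
Step 4 — Power factor: PF = cos(φ) = Re(Z)/|Z| = 1000/2617 = 0.3821.
Step 5 — Type: Im(Z) = -2419 ⇒ leading (phase φ = -67.5°).

PF = 0.3821 (leading, φ = -67.5°)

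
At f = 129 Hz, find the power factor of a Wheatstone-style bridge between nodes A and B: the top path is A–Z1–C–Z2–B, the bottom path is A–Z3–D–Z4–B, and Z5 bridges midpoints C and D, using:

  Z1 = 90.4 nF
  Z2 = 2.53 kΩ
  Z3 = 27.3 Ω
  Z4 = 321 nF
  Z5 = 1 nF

Step 1 — Angular frequency: ω = 2π·f = 2π·129 = 810.5 rad/s.
Step 2 — Component impedances:
  Z1: Z = 1/(jωC) = -j/(ω·C) = 0 - j1.365e+04 Ω
  Z2: Z = R = 2530 Ω
  Z3: Z = R = 27.3 Ω
  Z4: Z = 1/(jωC) = -j/(ω·C) = 0 - j3843 Ω
  Z5: Z = 1/(jωC) = -j/(ω·C) = 0 - j1.234e+06 Ω
Step 3 — Bridge requires nodal analysis (the Z5 bridge couples midpoints C and D, so the two paths cannot be reduced to a simple series/parallel combination). Setting node B to ground and injecting 1 A at node A, the 3-node admittance system at A, C, D solves to V_A = Z_AB = 138.5 - j3008 Ω = 3011∠-87.4° Ω.
Step 4 — Power factor: PF = cos(φ) = Re(Z)/|Z| = 138.49/3011.3 = 0.04599.
Step 5 — Type: Im(Z) = -3008 ⇒ leading (phase φ = -87.4°).

PF = 0.04599 (leading, φ = -87.4°)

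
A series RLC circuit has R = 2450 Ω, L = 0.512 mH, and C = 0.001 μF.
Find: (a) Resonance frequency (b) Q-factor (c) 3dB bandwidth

Step 1 — Resonance: ω₀ = 1/√(LC) = 1/√(0.000512·1e-09) = 1.398e+06 rad/s.
Step 2 — f₀ = ω₀/(2π) = 2.224e+05 Hz.
Step 3 — Series Q: Q = ω₀L/R = 1.398e+06·0.000512/2450 = 0.2921.
Step 4 — Bandwidth: Δω = ω₀/Q = 4.785e+06 rad/s; BW = Δω/(2π) = 7.616e+05 Hz.

(a) f₀ = 2.224e+05 Hz  (b) Q = 0.2921  (c) BW = 7.616e+05 Hz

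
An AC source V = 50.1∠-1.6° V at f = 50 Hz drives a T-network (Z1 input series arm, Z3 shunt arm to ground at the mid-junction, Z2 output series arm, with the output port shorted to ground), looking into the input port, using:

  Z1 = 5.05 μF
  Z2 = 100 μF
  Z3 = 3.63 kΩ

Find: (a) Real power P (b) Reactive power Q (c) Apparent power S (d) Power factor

Step 1 — Angular frequency: ω = 2π·f = 2π·50 = 314.2 rad/s.
Step 2 — Component impedances:
  Z1: Z = 1/(jωC) = -j/(ω·C) = 0 - j630.3 Ω
  Z2: Z = 1/(jωC) = -j/(ω·C) = 0 - j31.83 Ω
  Z3: Z = R = 3630 Ω
Step 3 — With the output port shorted to ground, the output series arm Z2 runs from the junction to ground; the shunt arm Z3 also runs from the junction to ground. They appear in parallel: Z3 || Z2 = 0.2791 - j31.83 Ω.
Step 4 — Series with input arm Z1: Z_in = Z1 + (Z3 || Z2) = 0.2791 - j662.1 Ω = 662.1∠-90.0° Ω.
Step 5 — Source phasor: V = 50.1∠-1.6° V = 50.08 - j1.399 V.
Step 6 — Current: I = V / Z = 0.002145 + j0.07563 A = 0.07566∠88.4° A.
Step 7 — Complex power: S = V·I* = 0.001598 - j3.791 VA.
Step 8 — Real power: P = Re(S) = 0.001598 W.
Step 9 — Reactive power: Q = Im(S) = -3.791 VAR.
Step 10 — Apparent power: |S| = 3.791 VA.
Step 11 — Power factor: PF = P/|S| = 0.0004215 (leading).

(a) P = 0.001598 W  (b) Q = -3.791 VAR  (c) S = 3.791 VA  (d) PF = 0.0004215 (leading)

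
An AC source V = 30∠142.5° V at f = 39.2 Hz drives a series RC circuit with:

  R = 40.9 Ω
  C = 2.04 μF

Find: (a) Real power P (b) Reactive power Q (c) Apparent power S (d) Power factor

Step 1 — Angular frequency: ω = 2π·f = 2π·39.2 = 246.3 rad/s.
Step 2 — Component impedances:
  R: Z = R = 40.9 Ω
  C: Z = 1/(jωC) = -j/(ω·C) = 0 - j1990 Ω
Step 3 — Series combination: Z_total = R + C = 40.9 - j1990 Ω = 1991∠-88.8° Ω.
Step 4 — Source phasor: V = 30∠142.5° V = -23.8 + j18.26 V.
Step 5 — Current: I = V / Z = -0.009418 - j0.01177 A = 0.01507∠-128.7° A.
Step 6 — Complex power: S = V·I* = 0.009289 - j0.452 VA.
Step 7 — Real power: P = Re(S) = 0.009289 W.
Step 8 — Reactive power: Q = Im(S) = -0.452 VAR.
Step 9 — Apparent power: |S| = 0.4521 VA.
Step 10 — Power factor: PF = P/|S| = 0.02055 (leading).

(a) P = 0.009289 W  (b) Q = -0.452 VAR  (c) S = 0.4521 VA  (d) PF = 0.02055 (leading)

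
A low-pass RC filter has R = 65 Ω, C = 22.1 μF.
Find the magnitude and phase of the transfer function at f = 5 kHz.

Step 1 — Angular frequency: ω = 2π·5000 = 3.142e+04 rad/s.
Step 2 — Transfer function: H(jω) = 1/(1 + jωRC).
Step 3 — Denominator: 1 + jωRC = 1 + j·3.142e+04·65·2.21e-05 = 1 + j45.13.
Step 4 — H = 0.0004908 - j0.02215.
Step 5 — Magnitude: |H| = 0.02215 (-33.1 dB); phase: φ = -88.7°.

|H| = 0.02215 (-33.1 dB), φ = -88.7°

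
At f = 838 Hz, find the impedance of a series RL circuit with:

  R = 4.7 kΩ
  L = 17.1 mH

Step 1 — Angular frequency: ω = 2π·f = 2π·838 = 5265 rad/s.
Step 2 — Component impedances:
  R: Z = R = 4700 Ω
  L: Z = jωL = j·5265·0.0171 = 0 + j90.04 Ω
Step 3 — Series combination: Z_total = R + L = 4700 + j90.04 Ω = 4701∠1.1° Ω.

Z = 4700 + j90.04 Ω = 4701∠1.1° Ω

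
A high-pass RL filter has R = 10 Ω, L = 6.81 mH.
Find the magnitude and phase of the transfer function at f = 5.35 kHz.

Step 1 — Angular frequency: ω = 2π·5350 = 3.362e+04 rad/s.
Step 2 — Transfer function: H(jω) = jωL/(R + jωL).
Step 3 — Numerator jωL = j·228.9; denominator R + jωL = 10 + j228.9.
Step 4 — H = 0.9981 + j0.0436.
Step 5 — Magnitude: |H| = 0.999 (-0.0 dB); phase: φ = 2.5°.

|H| = 0.999 (-0.0 dB), φ = 2.5°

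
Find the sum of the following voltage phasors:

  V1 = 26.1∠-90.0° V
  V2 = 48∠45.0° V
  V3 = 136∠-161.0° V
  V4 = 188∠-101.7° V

Step 1 — Convert each phasor to rectangular form:
  V1 = 26.1·(cos(-90.0°) + j·sin(-90.0°)) = 0 - j26.1 V
  V2 = 48·(cos(45.0°) + j·sin(45.0°)) = 33.94 + j33.94 V
  V3 = 136·(cos(-161.0°) + j·sin(-161.0°)) = -128.6 - j44.28 V
  V4 = 188·(cos(-101.7°) + j·sin(-101.7°)) = -38.12 - j184.1 V
Step 2 — Sum components: V_total = -132.8 - j220.5 V.
Step 3 — Convert to polar: |V_total| = 257.4 V, ∠V_total = -121.1°.

V_total = 257.4∠-121.1° V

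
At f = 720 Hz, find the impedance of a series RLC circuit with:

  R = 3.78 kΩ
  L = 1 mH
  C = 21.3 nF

Step 1 — Angular frequency: ω = 2π·f = 2π·720 = 4524 rad/s.
Step 2 — Component impedances:
  R: Z = R = 3780 Ω
  L: Z = jωL = j·4524·0.001 = 0 + j4.524 Ω
  C: Z = 1/(jωC) = -j/(ω·C) = 0 - j1.038e+04 Ω
Step 3 — Series combination: Z_total = R + L + C = 3780 - j1.037e+04 Ω = 1.104e+04∠-70.0° Ω.

Z = 3780 - j1.037e+04 Ω = 1.104e+04∠-70.0° Ω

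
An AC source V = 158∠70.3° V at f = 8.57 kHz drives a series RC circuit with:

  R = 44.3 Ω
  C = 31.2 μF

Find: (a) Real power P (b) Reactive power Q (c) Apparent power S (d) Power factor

Step 1 — Angular frequency: ω = 2π·f = 2π·8570 = 5.385e+04 rad/s.
Step 2 — Component impedances:
  R: Z = R = 44.3 Ω
  C: Z = 1/(jωC) = -j/(ω·C) = 0 - j0.5952 Ω
Step 3 — Series combination: Z_total = R + C = 44.3 - j0.5952 Ω = 44.3∠-0.8° Ω.
Step 4 — Source phasor: V = 158∠70.3° V = 53.26 + j148.8 V.
Step 5 — Current: I = V / Z = 1.157 + j3.373 A = 3.566∠71.1° A.
Step 6 — Complex power: S = V·I* = 563.4 - j7.57 VA.
Step 7 — Real power: P = Re(S) = 563.4 W.
Step 8 — Reactive power: Q = Im(S) = -7.57 VAR.
Step 9 — Apparent power: |S| = 563.5 VA.
Step 10 — Power factor: PF = P/|S| = 0.9999 (leading).

(a) P = 563.4 W  (b) Q = -7.57 VAR  (c) S = 563.5 VA  (d) PF = 0.9999 (leading)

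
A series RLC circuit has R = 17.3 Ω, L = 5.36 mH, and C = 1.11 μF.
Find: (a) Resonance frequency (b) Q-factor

Step 1 — Resonance condition Im(Z)=0 gives ω₀ = 1/√(LC).
Step 2 — ω₀ = 1/√(0.00536·1.11e-06) = 1.296e+04 rad/s.
Step 3 — f₀ = ω₀/(2π) = 2063 Hz.
Step 4 — Series Q: Q = ω₀L/R = 1.296e+04·0.00536/17.3 = 4.017.

(a) f₀ = 2063 Hz  (b) Q = 4.017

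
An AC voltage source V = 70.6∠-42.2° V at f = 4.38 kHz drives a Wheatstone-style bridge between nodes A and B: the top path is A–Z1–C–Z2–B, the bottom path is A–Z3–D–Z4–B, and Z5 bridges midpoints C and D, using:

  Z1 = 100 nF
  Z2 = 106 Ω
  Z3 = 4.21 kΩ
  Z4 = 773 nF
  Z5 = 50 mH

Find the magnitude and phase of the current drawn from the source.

Step 1 — Angular frequency: ω = 2π·f = 2π·4380 = 2.752e+04 rad/s.
Step 2 — Component impedances:
  Z1: Z = 1/(jωC) = -j/(ω·C) = 0 - j363.4 Ω
  Z2: Z = R = 106 Ω
  Z3: Z = R = 4210 Ω
  Z4: Z = 1/(jωC) = -j/(ω·C) = 0 - j47.01 Ω
  Z5: Z = jωL = j·2.752e+04·0.05 = 0 + j1376 Ω
Step 3 — Bridge requires nodal analysis (the Z5 bridge couples midpoints C and D, so the two paths cannot be reduced to a simple series/parallel combination). Setting node B to ground and injecting 1 A at node A, the 3-node admittance system at A, C, D solves to V_A = Z_AB = 129.8 - j334.8 Ω = 359.1∠-68.8° Ω.
Step 4 — Source phasor: V = 70.6∠-42.2° V = 52.3 - j47.42 V.
Step 5 — Ohm's law: I = V / Z_total = (52.3 - j47.42) / (129.8 - j334.8) = 0.1758 + j0.08807 A.
Step 6 — Convert to polar: |I| = 0.1966 A, ∠I = 26.6°.

I = 0.1966∠26.6° A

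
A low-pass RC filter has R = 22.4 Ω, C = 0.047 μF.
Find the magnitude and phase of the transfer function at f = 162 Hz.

Step 1 — Angular frequency: ω = 2π·162 = 1018 rad/s.
Step 2 — Transfer function: H(jω) = 1/(1 + jωRC).
Step 3 — Denominator: 1 + jωRC = 1 + j·1018·22.4·4.7e-08 = 1 + j0.001072.
Step 4 — H = 1 - j0.001072.
Step 5 — Magnitude: |H| = 1 (-0.0 dB); phase: φ = -0.1°.

|H| = 1 (-0.0 dB), φ = -0.1°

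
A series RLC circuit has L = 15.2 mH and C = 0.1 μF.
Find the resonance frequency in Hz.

Step 1 — Resonance condition Im(Z)=0 gives ω₀ = 1/√(LC).
Step 2 — ω₀ = 1/√(0.0152·1e-07) = 2.565e+04 rad/s.
Step 3 — f₀ = ω₀/(2π) = 4082 Hz.

f₀ = 4082 Hz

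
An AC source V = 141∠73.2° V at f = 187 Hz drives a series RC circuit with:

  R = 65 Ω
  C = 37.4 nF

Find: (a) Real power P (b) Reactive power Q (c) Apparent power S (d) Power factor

Step 1 — Angular frequency: ω = 2π·f = 2π·187 = 1175 rad/s.
Step 2 — Component impedances:
  R: Z = R = 65 Ω
  C: Z = 1/(jωC) = -j/(ω·C) = 0 - j2.276e+04 Ω
Step 3 — Series combination: Z_total = R + C = 65 - j2.276e+04 Ω = 2.276e+04∠-89.8° Ω.
Step 4 — Source phasor: V = 141∠73.2° V = 40.75 + j135 V.
Step 5 — Current: I = V / Z = -0.005926 + j0.001808 A = 0.006196∠163.0° A.
Step 6 — Complex power: S = V·I* = 0.002495 - j0.8736 VA.
Step 7 — Real power: P = Re(S) = 0.002495 W.
Step 8 — Reactive power: Q = Im(S) = -0.8736 VAR.
Step 9 — Apparent power: |S| = 0.8736 VA.
Step 10 — Power factor: PF = P/|S| = 0.002856 (leading).

(a) P = 0.002495 W  (b) Q = -0.8736 VAR  (c) S = 0.8736 VA  (d) PF = 0.002856 (leading)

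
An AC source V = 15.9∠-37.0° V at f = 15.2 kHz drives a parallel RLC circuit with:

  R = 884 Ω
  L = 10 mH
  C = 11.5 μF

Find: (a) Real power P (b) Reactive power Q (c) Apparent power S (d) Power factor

Step 1 — Angular frequency: ω = 2π·f = 2π·1.52e+04 = 9.55e+04 rad/s.
Step 2 — Component impedances:
  R: Z = R = 884 Ω
  L: Z = jωL = j·9.55e+04·0.01 = 0 + j955 Ω
  C: Z = 1/(jωC) = -j/(ω·C) = 0 - j0.9105 Ω
Step 3 — Parallel combination: 1/Z_total = 1/R + 1/L + 1/C; Z_total = 0.0009396 - j0.9114 Ω = 0.9114∠-89.9° Ω.
Step 4 — Source phasor: V = 15.9∠-37.0° V = 12.7 - j9.569 V.
Step 5 — Current: I = V / Z = 10.51 + j13.92 A = 17.45∠52.9° A.
Step 6 — Complex power: S = V·I* = 0.286 - j277.4 VA.
Step 7 — Real power: P = Re(S) = 0.286 W.
Step 8 — Reactive power: Q = Im(S) = -277.4 VAR.
Step 9 — Apparent power: |S| = 277.4 VA.
Step 10 — Power factor: PF = P/|S| = 0.001031 (leading).

(a) P = 0.286 W  (b) Q = -277.4 VAR  (c) S = 277.4 VA  (d) PF = 0.001031 (leading)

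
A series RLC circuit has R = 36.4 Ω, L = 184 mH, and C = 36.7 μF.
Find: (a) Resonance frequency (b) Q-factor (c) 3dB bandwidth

Step 1 — Resonance condition Im(Z)=0 gives ω₀ = 1/√(LC).
Step 2 — ω₀ = 1/√(0.184·3.67e-05) = 384.8 rad/s.
Step 3 — f₀ = ω₀/(2π) = 61.25 Hz.
Step 4 — Series Q: Q = ω₀L/R = 384.8·0.184/36.4 = 1.945.
Step 5 — 3dB bandwidth: Δω = ω₀/Q = 197.8 rad/s; BW = Δω/(2π) = 31.48 Hz.

(a) f₀ = 61.25 Hz  (b) Q = 1.945  (c) BW = 31.48 Hz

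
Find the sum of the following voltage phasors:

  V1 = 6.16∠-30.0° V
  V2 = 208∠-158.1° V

Step 1 — Convert each phasor to rectangular form:
  V1 = 6.16·(cos(-30.0°) + j·sin(-30.0°)) = 5.335 - j3.08 V
  V2 = 208·(cos(-158.1°) + j·sin(-158.1°)) = -193 - j77.58 V
Step 2 — Sum components: V_total = -187.7 - j80.66 V.
Step 3 — Convert to polar: |V_total| = 204.3 V, ∠V_total = -156.7°.

V_total = 204.3∠-156.7° V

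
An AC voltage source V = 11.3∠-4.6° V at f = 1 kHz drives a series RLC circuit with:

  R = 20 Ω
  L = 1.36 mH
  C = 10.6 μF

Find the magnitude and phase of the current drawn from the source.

Step 1 — Angular frequency: ω = 2π·f = 2π·1000 = 6283 rad/s.
Step 2 — Component impedances:
  R: Z = R = 20 Ω
  L: Z = jωL = j·6283·0.00136 = 0 + j8.545 Ω
  C: Z = 1/(jωC) = -j/(ω·C) = 0 - j15.01 Ω
Step 3 — Series combination: Z_total = R + L + C = 20 - j6.469 Ω = 21.02∠-17.9° Ω.
Step 4 — Source phasor: V = 11.3∠-4.6° V = 11.26 - j0.9062 V.
Step 5 — Ohm's law: I = V / Z_total = (11.26 - j0.9062) / (20 - j6.469) = 0.5231 + j0.1239 A.
Step 6 — Convert to polar: |I| = 0.5376 A, ∠I = 13.3°.

I = 0.5376∠13.3° A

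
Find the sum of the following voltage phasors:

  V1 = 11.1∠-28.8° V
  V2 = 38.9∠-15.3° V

Step 1 — Convert each phasor to rectangular form:
  V1 = 11.1·(cos(-28.8°) + j·sin(-28.8°)) = 9.727 - j5.347 V
  V2 = 38.9·(cos(-15.3°) + j·sin(-15.3°)) = 37.52 - j10.26 V
Step 2 — Sum components: V_total = 47.25 - j15.61 V.
Step 3 — Convert to polar: |V_total| = 49.76 V, ∠V_total = -18.3°.

V_total = 49.76∠-18.3° V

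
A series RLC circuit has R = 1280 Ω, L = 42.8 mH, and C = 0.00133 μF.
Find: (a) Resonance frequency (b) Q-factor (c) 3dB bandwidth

Step 1 — Resonance condition Im(Z)=0 gives ω₀ = 1/√(LC).
Step 2 — ω₀ = 1/√(0.0428·1.33e-09) = 1.325e+05 rad/s.
Step 3 — f₀ = ω₀/(2π) = 2.109e+04 Hz.
Step 4 — Series Q: Q = ω₀L/R = 1.325e+05·0.0428/1280 = 4.432.
Step 5 — 3dB bandwidth: Δω = ω₀/Q = 2.991e+04 rad/s; BW = Δω/(2π) = 4760 Hz.

(a) f₀ = 2.109e+04 Hz  (b) Q = 4.432  (c) BW = 4760 Hz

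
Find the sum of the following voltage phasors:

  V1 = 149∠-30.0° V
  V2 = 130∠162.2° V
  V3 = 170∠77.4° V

Step 1 — Convert each phasor to rectangular form:
  V1 = 149·(cos(-30.0°) + j·sin(-30.0°)) = 129 - j74.5 V
  V2 = 130·(cos(162.2°) + j·sin(162.2°)) = -123.8 + j39.74 V
  V3 = 170·(cos(77.4°) + j·sin(77.4°)) = 37.08 + j165.9 V
Step 2 — Sum components: V_total = 42.35 + j131.1 V.
Step 3 — Convert to polar: |V_total| = 137.8 V, ∠V_total = 72.1°.

V_total = 137.8∠72.1° V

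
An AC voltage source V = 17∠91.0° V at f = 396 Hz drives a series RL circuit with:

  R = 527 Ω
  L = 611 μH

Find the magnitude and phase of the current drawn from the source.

Step 1 — Angular frequency: ω = 2π·f = 2π·396 = 2488 rad/s.
Step 2 — Component impedances:
  R: Z = R = 527 Ω
  L: Z = jωL = j·2488·0.000611 = 0 + j1.52 Ω
Step 3 — Series combination: Z_total = R + L = 527 + j1.52 Ω = 527∠0.2° Ω.
Step 4 — Source phasor: V = 17∠91.0° V = -0.2967 + j17 V.
Step 5 — Ohm's law: I = V / Z_total = (-0.2967 + j17) / (527 + j1.52) = -0.0004699 + j0.03225 A.
Step 6 — Convert to polar: |I| = 0.03226 A, ∠I = 90.8°.

I = 0.03226∠90.8° A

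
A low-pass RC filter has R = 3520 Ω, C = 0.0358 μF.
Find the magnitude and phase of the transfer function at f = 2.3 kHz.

Step 1 — Angular frequency: ω = 2π·2300 = 1.445e+04 rad/s.
Step 2 — Transfer function: H(jω) = 1/(1 + jωRC).
Step 3 — Denominator: 1 + jωRC = 1 + j·1.445e+04·3520·3.58e-08 = 1 + j1.821.
Step 4 — H = 0.2317 - j0.4219.
Step 5 — Magnitude: |H| = 0.4813 (-6.4 dB); phase: φ = -61.2°.

|H| = 0.4813 (-6.4 dB), φ = -61.2°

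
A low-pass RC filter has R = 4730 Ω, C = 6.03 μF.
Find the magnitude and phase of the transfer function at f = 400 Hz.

Step 1 — Angular frequency: ω = 2π·400 = 2513 rad/s.
Step 2 — Transfer function: H(jω) = 1/(1 + jωRC).
Step 3 — Denominator: 1 + jωRC = 1 + j·2513·4730·6.03e-06 = 1 + j71.68.
Step 4 — H = 0.0001946 - j0.01395.
Step 5 — Magnitude: |H| = 0.01395 (-37.1 dB); phase: φ = -89.2°.

|H| = 0.01395 (-37.1 dB), φ = -89.2°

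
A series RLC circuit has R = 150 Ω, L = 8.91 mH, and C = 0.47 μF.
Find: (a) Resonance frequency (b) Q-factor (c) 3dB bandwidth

Step 1 — Resonance: ω₀ = 1/√(LC) = 1/√(0.00891·4.7e-07) = 1.545e+04 rad/s.
Step 2 — f₀ = ω₀/(2π) = 2459 Hz.
Step 3 — Series Q: Q = ω₀L/R = 1.545e+04·0.00891/150 = 0.9179.
Step 4 — Bandwidth: Δω = ω₀/Q = 1.684e+04 rad/s; BW = Δω/(2π) = 2679 Hz.

(a) f₀ = 2459 Hz  (b) Q = 0.9179  (c) BW = 2679 Hz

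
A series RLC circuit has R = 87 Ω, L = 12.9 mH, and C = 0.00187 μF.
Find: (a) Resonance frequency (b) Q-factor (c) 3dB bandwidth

Step 1 — Resonance condition Im(Z)=0 gives ω₀ = 1/√(LC).
Step 2 — ω₀ = 1/√(0.0129·1.87e-09) = 2.036e+05 rad/s.
Step 3 — f₀ = ω₀/(2π) = 3.24e+04 Hz.
Step 4 — Series Q: Q = ω₀L/R = 2.036e+05·0.0129/87 = 30.19.
Step 5 — 3dB bandwidth: Δω = ω₀/Q = 6744 rad/s; BW = Δω/(2π) = 1073 Hz.

(a) f₀ = 3.24e+04 Hz  (b) Q = 30.19  (c) BW = 1073 Hz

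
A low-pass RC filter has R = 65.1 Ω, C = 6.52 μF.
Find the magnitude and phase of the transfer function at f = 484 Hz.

Step 1 — Angular frequency: ω = 2π·484 = 3041 rad/s.
Step 2 — Transfer function: H(jω) = 1/(1 + jωRC).
Step 3 — Denominator: 1 + jωRC = 1 + j·3041·65.1·6.52e-06 = 1 + j1.291.
Step 4 — H = 0.3751 - j0.4841.
Step 5 — Magnitude: |H| = 0.6124 (-4.3 dB); phase: φ = -52.2°.

|H| = 0.6124 (-4.3 dB), φ = -52.2°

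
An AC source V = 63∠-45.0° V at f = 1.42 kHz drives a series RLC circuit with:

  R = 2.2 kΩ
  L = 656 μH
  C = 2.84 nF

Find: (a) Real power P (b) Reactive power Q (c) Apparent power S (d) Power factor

Step 1 — Angular frequency: ω = 2π·f = 2π·1420 = 8922 rad/s.
Step 2 — Component impedances:
  R: Z = R = 2200 Ω
  L: Z = jωL = j·8922·0.000656 = 0 + j5.853 Ω
  C: Z = 1/(jωC) = -j/(ω·C) = 0 - j3.947e+04 Ω
Step 3 — Series combination: Z_total = R + L + C = 2200 - j3.946e+04 Ω = 3.952e+04∠-86.8° Ω.
Step 4 — Source phasor: V = 63∠-45.0° V = 44.55 - j44.55 V.
Step 5 — Current: I = V / Z = 0.001188 + j0.001063 A = 0.001594∠41.8° A.
Step 6 — Complex power: S = V·I* = 0.005591 - j0.1003 VA.
Step 7 — Real power: P = Re(S) = 0.005591 W.
Step 8 — Reactive power: Q = Im(S) = -0.1003 VAR.
Step 9 — Apparent power: |S| = 0.1004 VA.
Step 10 — Power factor: PF = P/|S| = 0.05567 (leading).

(a) P = 0.005591 W  (b) Q = -0.1003 VAR  (c) S = 0.1004 VA  (d) PF = 0.05567 (leading)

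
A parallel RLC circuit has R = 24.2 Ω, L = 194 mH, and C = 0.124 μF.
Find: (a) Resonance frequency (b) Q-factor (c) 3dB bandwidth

Step 1 — Resonance: ω₀ = 1/√(LC) = 1/√(0.194·1.24e-07) = 6447 rad/s.
Step 2 — f₀ = ω₀/(2π) = 1026 Hz.
Step 3 — Parallel Q: Q = R/(ω₀L) = 24.2/(6447·0.194) = 0.01935.
Step 4 — Bandwidth: Δω = ω₀/Q = 3.332e+05 rad/s; BW = Δω/(2π) = 5.304e+04 Hz.

(a) f₀ = 1026 Hz  (b) Q = 0.01935  (c) BW = 5.304e+04 Hz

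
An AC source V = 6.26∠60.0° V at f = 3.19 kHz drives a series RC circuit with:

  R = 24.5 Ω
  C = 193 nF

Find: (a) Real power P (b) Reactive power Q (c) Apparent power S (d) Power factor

Step 1 — Angular frequency: ω = 2π·f = 2π·3190 = 2.004e+04 rad/s.
Step 2 — Component impedances:
  R: Z = R = 24.5 Ω
  C: Z = 1/(jωC) = -j/(ω·C) = 0 - j258.5 Ω
Step 3 — Series combination: Z_total = R + C = 24.5 - j258.5 Ω = 259.7∠-84.6° Ω.
Step 4 — Source phasor: V = 6.26∠60.0° V = 3.13 + j5.421 V.
Step 5 — Current: I = V / Z = -0.01965 + j0.01397 A = 0.02411∠144.6° A.
Step 6 — Complex power: S = V·I* = 0.01424 - j0.1502 VA.
Step 7 — Real power: P = Re(S) = 0.01424 W.
Step 8 — Reactive power: Q = Im(S) = -0.1502 VAR.
Step 9 — Apparent power: |S| = 0.1509 VA.
Step 10 — Power factor: PF = P/|S| = 0.09435 (leading).

(a) P = 0.01424 W  (b) Q = -0.1502 VAR  (c) S = 0.1509 VA  (d) PF = 0.09435 (leading)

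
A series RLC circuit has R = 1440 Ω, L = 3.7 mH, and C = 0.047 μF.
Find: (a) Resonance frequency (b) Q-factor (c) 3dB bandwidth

Step 1 — Resonance: ω₀ = 1/√(LC) = 1/√(0.0037·4.7e-08) = 7.583e+04 rad/s.
Step 2 — f₀ = ω₀/(2π) = 1.207e+04 Hz.
Step 3 — Series Q: Q = ω₀L/R = 7.583e+04·0.0037/1440 = 0.1948.
Step 4 — Bandwidth: Δω = ω₀/Q = 3.892e+05 rad/s; BW = Δω/(2π) = 6.194e+04 Hz.

(a) f₀ = 1.207e+04 Hz  (b) Q = 0.1948  (c) BW = 6.194e+04 Hz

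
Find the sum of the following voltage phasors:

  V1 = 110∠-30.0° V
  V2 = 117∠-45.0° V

Step 1 — Convert each phasor to rectangular form:
  V1 = 110·(cos(-30.0°) + j·sin(-30.0°)) = 95.26 - j55 V
  V2 = 117·(cos(-45.0°) + j·sin(-45.0°)) = 82.73 - j82.73 V
Step 2 — Sum components: V_total = 178 - j137.7 V.
Step 3 — Convert to polar: |V_total| = 225.1 V, ∠V_total = -37.7°.

V_total = 225.1∠-37.7° V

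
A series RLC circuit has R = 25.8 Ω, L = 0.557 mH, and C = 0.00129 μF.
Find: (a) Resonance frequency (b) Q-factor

Step 1 — Resonance condition Im(Z)=0 gives ω₀ = 1/√(LC).
Step 2 — ω₀ = 1/√(0.000557·1.29e-09) = 1.18e+06 rad/s.
Step 3 — f₀ = ω₀/(2π) = 1.878e+05 Hz.
Step 4 — Series Q: Q = ω₀L/R = 1.18e+06·0.000557/25.8 = 25.47.

(a) f₀ = 1.878e+05 Hz  (b) Q = 25.47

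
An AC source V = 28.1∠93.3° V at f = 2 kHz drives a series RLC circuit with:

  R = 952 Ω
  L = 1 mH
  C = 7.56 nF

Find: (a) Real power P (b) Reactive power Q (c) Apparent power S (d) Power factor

Step 1 — Angular frequency: ω = 2π·f = 2π·2000 = 1.257e+04 rad/s.
Step 2 — Component impedances:
  R: Z = R = 952 Ω
  L: Z = jωL = j·1.257e+04·0.001 = 0 + j12.57 Ω
  C: Z = 1/(jωC) = -j/(ω·C) = 0 - j1.053e+04 Ω
Step 3 — Series combination: Z_total = R + L + C = 952 - j1.051e+04 Ω = 1.056e+04∠-84.8° Ω.
Step 4 — Source phasor: V = 28.1∠93.3° V = -1.618 + j28.05 V.
Step 5 — Current: I = V / Z = -0.00266 + j8.705e-05 A = 0.002662∠178.1° A.
Step 6 — Complex power: S = V·I* = 0.006745 - j0.07449 VA.
Step 7 — Real power: P = Re(S) = 0.006745 W.
Step 8 — Reactive power: Q = Im(S) = -0.07449 VAR.
Step 9 — Apparent power: |S| = 0.0748 VA.
Step 10 — Power factor: PF = P/|S| = 0.09018 (leading).

(a) P = 0.006745 W  (b) Q = -0.07449 VAR  (c) S = 0.0748 VA  (d) PF = 0.09018 (leading)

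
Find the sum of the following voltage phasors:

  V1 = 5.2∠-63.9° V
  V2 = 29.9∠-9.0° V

Step 1 — Convert each phasor to rectangular form:
  V1 = 5.2·(cos(-63.9°) + j·sin(-63.9°)) = 2.288 - j4.67 V
  V2 = 29.9·(cos(-9.0°) + j·sin(-9.0°)) = 29.53 - j4.677 V
Step 2 — Sum components: V_total = 31.82 - j9.347 V.
Step 3 — Convert to polar: |V_total| = 33.16 V, ∠V_total = -16.4°.

V_total = 33.16∠-16.4° V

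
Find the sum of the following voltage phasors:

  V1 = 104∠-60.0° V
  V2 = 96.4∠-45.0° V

Step 1 — Convert each phasor to rectangular form:
  V1 = 104·(cos(-60.0°) + j·sin(-60.0°)) = 52 - j90.07 V
  V2 = 96.4·(cos(-45.0°) + j·sin(-45.0°)) = 68.17 - j68.17 V
Step 2 — Sum components: V_total = 120.2 - j158.2 V.
Step 3 — Convert to polar: |V_total| = 198.7 V, ∠V_total = -52.8°.

V_total = 198.7∠-52.8° V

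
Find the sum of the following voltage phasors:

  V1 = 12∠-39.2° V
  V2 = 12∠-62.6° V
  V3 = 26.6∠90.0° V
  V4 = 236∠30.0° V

Step 1 — Convert each phasor to rectangular form:
  V1 = 12·(cos(-39.2°) + j·sin(-39.2°)) = 9.299 - j7.584 V
  V2 = 12·(cos(-62.6°) + j·sin(-62.6°)) = 5.522 - j10.65 V
  V3 = 26.6·(cos(90.0°) + j·sin(90.0°)) = 0 + j26.6 V
  V4 = 236·(cos(30.0°) + j·sin(30.0°)) = 204.4 + j118 V
Step 2 — Sum components: V_total = 219.2 + j126.4 V.
Step 3 — Convert to polar: |V_total| = 253 V, ∠V_total = 30.0°.

V_total = 253∠30.0° V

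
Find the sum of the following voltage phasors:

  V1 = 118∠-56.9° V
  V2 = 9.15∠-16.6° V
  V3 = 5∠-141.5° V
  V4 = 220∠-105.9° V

Step 1 — Convert each phasor to rectangular form:
  V1 = 118·(cos(-56.9°) + j·sin(-56.9°)) = 64.44 - j98.85 V
  V2 = 9.15·(cos(-16.6°) + j·sin(-16.6°)) = 8.769 - j2.614 V
  V3 = 5·(cos(-141.5°) + j·sin(-141.5°)) = -3.913 - j3.113 V
  V4 = 220·(cos(-105.9°) + j·sin(-105.9°)) = -60.27 - j211.6 V
Step 2 — Sum components: V_total = 9.025 - j316.2 V.
Step 3 — Convert to polar: |V_total| = 316.3 V, ∠V_total = -88.4°.

V_total = 316.3∠-88.4° V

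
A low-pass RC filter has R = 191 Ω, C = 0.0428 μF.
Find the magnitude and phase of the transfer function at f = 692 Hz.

Step 1 — Angular frequency: ω = 2π·692 = 4348 rad/s.
Step 2 — Transfer function: H(jω) = 1/(1 + jωRC).
Step 3 — Denominator: 1 + jωRC = 1 + j·4348·191·4.28e-08 = 1 + j0.03554.
Step 4 — H = 0.9987 - j0.0355.
Step 5 — Magnitude: |H| = 0.9994 (-0.0 dB); phase: φ = -2.0°.

|H| = 0.9994 (-0.0 dB), φ = -2.0°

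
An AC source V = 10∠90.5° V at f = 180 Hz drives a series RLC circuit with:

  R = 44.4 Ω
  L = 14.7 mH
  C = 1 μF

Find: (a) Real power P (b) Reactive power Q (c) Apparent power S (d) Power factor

Step 1 — Angular frequency: ω = 2π·f = 2π·180 = 1131 rad/s.
Step 2 — Component impedances:
  R: Z = R = 44.4 Ω
  L: Z = jωL = j·1131·0.0147 = 0 + j16.63 Ω
  C: Z = 1/(jωC) = -j/(ω·C) = 0 - j884.2 Ω
Step 3 — Series combination: Z_total = R + L + C = 44.4 - j867.6 Ω = 868.7∠-87.1° Ω.
Step 4 — Source phasor: V = 10∠90.5° V = -0.08727 + j10 V.
Step 5 — Current: I = V / Z = -0.0115 + j0.000488 A = 0.01151∠177.6° A.
Step 6 — Complex power: S = V·I* = 0.005884 - j0.115 VA.
Step 7 — Real power: P = Re(S) = 0.005884 W.
Step 8 — Reactive power: Q = Im(S) = -0.115 VAR.
Step 9 — Apparent power: |S| = 0.1151 VA.
Step 10 — Power factor: PF = P/|S| = 0.05111 (leading).

(a) P = 0.005884 W  (b) Q = -0.115 VAR  (c) S = 0.1151 VA  (d) PF = 0.05111 (leading)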